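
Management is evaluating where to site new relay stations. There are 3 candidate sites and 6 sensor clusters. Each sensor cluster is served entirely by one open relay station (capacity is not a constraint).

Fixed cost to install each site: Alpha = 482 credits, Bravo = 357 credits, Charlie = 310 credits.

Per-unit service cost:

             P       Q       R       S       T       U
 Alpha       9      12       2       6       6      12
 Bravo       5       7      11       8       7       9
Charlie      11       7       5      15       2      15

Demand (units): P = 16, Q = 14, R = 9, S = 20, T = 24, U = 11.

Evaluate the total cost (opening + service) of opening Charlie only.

Total cost: 1142

Each sensor cluster is assigned to its cheapest site among the open ones.
{Charlie}: P→Charlie 11·16=176, Q→Charlie 7·14=98, R→Charlie 5·9=45, S→Charlie 15·20=300, T→Charlie 2·24=48, U→Charlie 15·11=165. Service 832; fixed 310; total 1142.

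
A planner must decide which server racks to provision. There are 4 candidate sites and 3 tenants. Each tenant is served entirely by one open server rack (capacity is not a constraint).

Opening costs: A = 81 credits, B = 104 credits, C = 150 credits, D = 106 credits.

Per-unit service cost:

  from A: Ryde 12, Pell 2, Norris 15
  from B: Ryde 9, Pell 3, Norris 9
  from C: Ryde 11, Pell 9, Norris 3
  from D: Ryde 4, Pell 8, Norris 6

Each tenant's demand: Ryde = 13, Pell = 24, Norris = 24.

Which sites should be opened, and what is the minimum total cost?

Open A and D; minimum total cost 431.

For any fixed open set, each tenant goes to its cheapest open site; total = fixed + service.
{A, D}: Ryde→D 4·13=52, Pell→A 2·24=48, Norris→D 6·24=144. Service 244; fixed 187; total 431.
{B, D}: service 268 + fixed 210 = 478
{A, C}: Ryde→C 11·13=143, Pell→A 2·24=48, Norris→C 3·24=72. Service 263; fixed 231; total 494.
{A, B, C, D}: Ryde→D 4·13=52, Pell→A 2·24=48, Norris→C 3·24=72. Service 172; fixed 441; total 613.
(All 15 nonempty subsets were checked; A and D is lowest.)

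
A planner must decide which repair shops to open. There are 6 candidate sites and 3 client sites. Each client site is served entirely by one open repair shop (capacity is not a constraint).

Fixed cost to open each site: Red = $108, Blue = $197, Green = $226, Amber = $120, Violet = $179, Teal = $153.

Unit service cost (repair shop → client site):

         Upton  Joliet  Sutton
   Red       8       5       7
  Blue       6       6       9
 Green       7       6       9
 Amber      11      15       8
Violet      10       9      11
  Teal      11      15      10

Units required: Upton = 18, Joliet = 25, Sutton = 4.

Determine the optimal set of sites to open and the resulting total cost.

Open Red only; minimum total cost 405.

For any fixed open set, each client site goes to its cheapest open site; total = fixed + service.
{Red}: Upton→Red 8·18=144, Joliet→Red 5·25=125, Sutton→Red 7·4=28. Service 297; fixed 108; total 405.
{Blue}: service 294 + fixed 197 = 491
{Red, Amber}: Upton→Red 8·18=144, Joliet→Red 5·25=125, Sutton→Red 7·4=28. Service 297; fixed 228; total 525.
{Red, Blue, Green, Amber, Violet, Teal}: service 261 + fixed 983 = 1244
No other subset beats 405.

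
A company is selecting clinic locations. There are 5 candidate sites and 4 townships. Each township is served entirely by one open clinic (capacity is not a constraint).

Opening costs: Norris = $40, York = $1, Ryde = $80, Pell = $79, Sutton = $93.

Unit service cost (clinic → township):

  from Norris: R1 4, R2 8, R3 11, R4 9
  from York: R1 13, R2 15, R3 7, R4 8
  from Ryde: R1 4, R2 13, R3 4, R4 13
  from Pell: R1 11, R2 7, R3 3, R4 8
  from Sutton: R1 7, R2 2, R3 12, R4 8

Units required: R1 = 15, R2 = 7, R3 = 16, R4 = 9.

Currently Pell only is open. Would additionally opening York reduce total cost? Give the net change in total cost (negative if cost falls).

No — net change +1 (cost rises by 1).

Current service cost with {Pell}: 334.
Adding York: each township re-picks its cheapest; new service cost 334, saving 0.
Extra fixed cost: 1. Net change = 1 − 0 = 1.
(Totals: 413 → 414.)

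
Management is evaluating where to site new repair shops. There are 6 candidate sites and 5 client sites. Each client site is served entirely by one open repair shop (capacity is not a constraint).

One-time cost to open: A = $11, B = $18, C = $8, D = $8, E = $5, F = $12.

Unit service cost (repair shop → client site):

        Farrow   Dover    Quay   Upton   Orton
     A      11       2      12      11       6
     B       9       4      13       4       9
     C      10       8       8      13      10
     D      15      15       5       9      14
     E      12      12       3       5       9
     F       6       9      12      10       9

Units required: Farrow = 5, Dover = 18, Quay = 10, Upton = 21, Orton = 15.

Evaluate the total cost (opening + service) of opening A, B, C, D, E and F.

Total cost: 332

Each client site is assigned to its cheapest site among the open ones.
{A, B, C, D, E, F}: Farrow→F 6·5=30, Dover→A 2·18=36, Quay→E 3·10=30, Upton→B 4·21=84, Orton→A 6·15=90. Service 270; fixed 62; total 332.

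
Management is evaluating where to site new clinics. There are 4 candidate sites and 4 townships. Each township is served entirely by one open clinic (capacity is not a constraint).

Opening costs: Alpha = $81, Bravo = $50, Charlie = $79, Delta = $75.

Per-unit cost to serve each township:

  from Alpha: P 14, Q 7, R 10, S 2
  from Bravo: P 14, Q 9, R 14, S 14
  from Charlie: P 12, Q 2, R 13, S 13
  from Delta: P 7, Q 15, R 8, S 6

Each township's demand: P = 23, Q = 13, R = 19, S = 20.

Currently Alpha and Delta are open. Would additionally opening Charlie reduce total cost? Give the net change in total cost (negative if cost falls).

Current service cost with {Alpha, Delta}: 444.
Adding Charlie: each township re-picks its cheapest; new service cost 379, saving 65.
Extra fixed cost: 79. Net change = 79 − 65 = 14.
(Totals: 600 → 614.)

No — net change +14 (cost rises by 14).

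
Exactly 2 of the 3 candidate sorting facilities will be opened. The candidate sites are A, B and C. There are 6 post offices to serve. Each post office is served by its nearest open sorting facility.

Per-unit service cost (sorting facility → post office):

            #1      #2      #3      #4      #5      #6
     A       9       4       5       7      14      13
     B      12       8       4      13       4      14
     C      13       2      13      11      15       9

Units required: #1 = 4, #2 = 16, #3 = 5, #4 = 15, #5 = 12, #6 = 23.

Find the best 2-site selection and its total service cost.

With exactly 2 open, each post office uses its cheapest among the chosen.
{B, C}: #1→B 12·4=48, #2→C 2·16=32, #3→B 4·5=20, #4→C 11·15=165, #5→B 4·12=48, #6→C 9·23=207. Service cost 520.
{A, B}: service cost 572
{A, C}: service cost 573
Among all 3 size-2 choices, {B, C} is lowest.

Choose B and C; total service cost 520.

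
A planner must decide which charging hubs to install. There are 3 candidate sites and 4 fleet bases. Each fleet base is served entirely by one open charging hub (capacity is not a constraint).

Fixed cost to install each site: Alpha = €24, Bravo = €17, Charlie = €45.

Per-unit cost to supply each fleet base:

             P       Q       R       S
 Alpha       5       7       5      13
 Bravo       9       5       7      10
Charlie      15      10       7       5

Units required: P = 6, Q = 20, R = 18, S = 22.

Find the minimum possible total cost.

For any fixed open set, each fleet base goes to its cheapest open site; total = fixed + service.
{Alpha, Bravo, Charlie}: P→Alpha 5·6=30, Q→Bravo 5·20=100, R→Alpha 5·18=90, S→Charlie 5·22=110. Service 330; fixed 86; total 416.
{Alpha, Charlie}: service 370 + fixed 69 = 439
{Bravo, Charlie}: P→Bravo 9·6=54, Q→Bravo 5·20=100, R→Bravo 7·18=126, S→Charlie 5·22=110. Service 390; fixed 62; total 452.
{Bravo}: service 500 + fixed 17 = 517
No other subset beats 416.

Minimum total cost: 416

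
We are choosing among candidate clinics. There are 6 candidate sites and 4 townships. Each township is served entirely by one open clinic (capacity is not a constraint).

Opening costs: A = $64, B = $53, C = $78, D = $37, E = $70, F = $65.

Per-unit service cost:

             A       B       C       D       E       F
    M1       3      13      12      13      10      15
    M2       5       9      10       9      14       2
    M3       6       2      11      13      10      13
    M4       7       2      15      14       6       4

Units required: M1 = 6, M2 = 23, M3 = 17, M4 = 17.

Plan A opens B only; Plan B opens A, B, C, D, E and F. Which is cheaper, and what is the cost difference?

Plan A: {B}: M1→B 13·6=78, M2→B 9·23=207, M3→B 2·17=34, M4→B 2·17=34. Service 353; fixed 53; total 406.
Plan B: {A, B, C, D, E, F}: M1→A 3·6=18, M2→F 2·23=46, M3→B 2·17=34, M4→B 2·17=34. Service 132; fixed 367; total 499.
Difference: |406 − 499| = 93.

Plan A is cheaper by 93.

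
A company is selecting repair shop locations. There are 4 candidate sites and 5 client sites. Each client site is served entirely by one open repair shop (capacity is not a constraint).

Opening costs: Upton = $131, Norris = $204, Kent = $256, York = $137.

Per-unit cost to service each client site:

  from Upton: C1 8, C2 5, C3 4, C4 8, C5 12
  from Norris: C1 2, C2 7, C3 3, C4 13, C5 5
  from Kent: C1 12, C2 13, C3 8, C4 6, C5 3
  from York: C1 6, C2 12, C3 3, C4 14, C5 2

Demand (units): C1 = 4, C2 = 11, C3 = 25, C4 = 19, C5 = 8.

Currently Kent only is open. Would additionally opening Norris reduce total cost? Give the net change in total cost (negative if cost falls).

Yes — net change −27 (cost falls by 27).

Current service cost with {Kent}: 529.
Adding Norris: each client site re-picks its cheapest; new service cost 298, saving 231.
Extra fixed cost: 204. Net change = 204 − 231 = -27.
(Totals: 785 → 758.)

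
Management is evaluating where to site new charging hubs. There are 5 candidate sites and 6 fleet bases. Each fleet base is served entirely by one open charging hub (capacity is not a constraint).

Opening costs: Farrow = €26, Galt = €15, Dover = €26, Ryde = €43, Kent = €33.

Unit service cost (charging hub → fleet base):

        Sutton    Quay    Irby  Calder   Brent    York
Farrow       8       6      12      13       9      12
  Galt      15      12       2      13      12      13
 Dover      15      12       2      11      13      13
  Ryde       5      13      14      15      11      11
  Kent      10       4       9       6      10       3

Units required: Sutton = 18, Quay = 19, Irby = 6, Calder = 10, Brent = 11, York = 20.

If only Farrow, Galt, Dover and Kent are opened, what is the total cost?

Total cost: 551

Each fleet base is assigned to its cheapest site among the open ones.
{Farrow, Galt, Dover, Kent}: Sutton→Farrow 8·18=144, Quay→Kent 4·19=76, Irby→Galt 2·6=12, Calder→Kent 6·10=60, Brent→Farrow 9·11=99, York→Kent 3·20=60. Service 451; fixed 100; total 551.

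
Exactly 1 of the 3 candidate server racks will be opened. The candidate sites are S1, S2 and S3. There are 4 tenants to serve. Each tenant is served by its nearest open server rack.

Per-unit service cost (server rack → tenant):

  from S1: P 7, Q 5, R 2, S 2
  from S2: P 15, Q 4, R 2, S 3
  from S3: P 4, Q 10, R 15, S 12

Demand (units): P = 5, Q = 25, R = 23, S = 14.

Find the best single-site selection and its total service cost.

Choose S1 only; total service cost 234.

With exactly 1 open, each tenant uses its cheapest among the chosen.
{S1}: P→S1 7·5=35, Q→S1 5·25=125, R→S1 2·23=46, S→S1 2·14=28. Service cost 234.
{S2}: service cost 263
{S3}: service cost 783
Among all 3 size-1 choices, {S1} is lowest.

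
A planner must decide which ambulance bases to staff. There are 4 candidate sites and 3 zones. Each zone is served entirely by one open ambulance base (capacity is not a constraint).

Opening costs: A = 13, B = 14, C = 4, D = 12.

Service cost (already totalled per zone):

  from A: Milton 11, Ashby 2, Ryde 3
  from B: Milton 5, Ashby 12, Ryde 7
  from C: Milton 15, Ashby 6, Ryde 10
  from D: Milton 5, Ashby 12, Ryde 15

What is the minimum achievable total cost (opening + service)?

For any fixed open set, each zone goes to its cheapest open site; total = fixed + service.
{A}: Milton→A 11, Ashby→A 2, Ryde→A 3. Service 16; fixed 13; total 29.
{A, C}: Milton→A 11, Ashby→A 2, Ryde→A 3. Service 16; fixed 17; total 33.
{A, D}: service 10 + fixed 25 = 35
{A, B, C, D}: Milton→B 5, Ashby→A 2, Ryde→A 3. Service 10; fixed 43; total 53.
(All 15 nonempty subsets were checked; A only is lowest.)

Minimum total cost: 29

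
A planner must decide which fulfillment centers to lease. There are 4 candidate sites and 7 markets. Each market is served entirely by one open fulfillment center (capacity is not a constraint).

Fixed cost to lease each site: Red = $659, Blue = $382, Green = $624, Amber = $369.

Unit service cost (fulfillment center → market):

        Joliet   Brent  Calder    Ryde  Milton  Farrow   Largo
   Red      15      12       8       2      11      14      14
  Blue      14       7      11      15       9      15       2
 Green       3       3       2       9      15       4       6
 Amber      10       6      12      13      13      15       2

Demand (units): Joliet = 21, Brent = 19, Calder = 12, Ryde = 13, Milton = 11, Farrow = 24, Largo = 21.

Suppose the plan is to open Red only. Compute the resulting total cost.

Each market is assigned to its cheapest site among the open ones.
{Red}: Joliet→Red 15·21=315, Brent→Red 12·19=228, Calder→Red 8·12=96, Ryde→Red 2·13=26, Milton→Red 11·11=121, Farrow→Red 14·24=336, Largo→Red 14·21=294. Service 1416; fixed 659; total 2075.

Total cost: 2075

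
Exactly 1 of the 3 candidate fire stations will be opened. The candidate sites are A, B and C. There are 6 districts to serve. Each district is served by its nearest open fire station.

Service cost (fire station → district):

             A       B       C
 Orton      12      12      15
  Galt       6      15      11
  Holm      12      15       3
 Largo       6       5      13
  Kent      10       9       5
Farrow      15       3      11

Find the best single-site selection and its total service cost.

Choose C only; total service cost 58.

With exactly 1 open, each district uses its cheapest among the chosen.
{C}: Orton→C 15, Galt→C 11, Holm→C 3, Largo→C 13, Kent→C 5, Farrow→C 11. Service cost 58.
{B}: service cost 59
{A}: service cost 61
Among all 3 size-1 choices, {C} is lowest.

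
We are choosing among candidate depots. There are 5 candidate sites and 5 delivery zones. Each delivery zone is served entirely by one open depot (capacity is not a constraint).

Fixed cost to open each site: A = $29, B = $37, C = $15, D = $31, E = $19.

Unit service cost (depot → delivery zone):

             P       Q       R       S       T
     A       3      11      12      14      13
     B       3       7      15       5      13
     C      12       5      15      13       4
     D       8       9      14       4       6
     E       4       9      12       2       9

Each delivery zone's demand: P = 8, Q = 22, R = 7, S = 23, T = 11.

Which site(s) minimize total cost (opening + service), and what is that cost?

For any fixed open set, each delivery zone goes to its cheapest open site; total = fixed + service.
{C, E}: P→E 4·8=32, Q→C 5·22=110, R→E 12·7=84, S→E 2·23=46, T→C 4·11=44. Service 316; fixed 34; total 350.
{A, C, E}: P→A 3·8=24, Q→C 5·22=110, R→A 12·7=84, S→E 2·23=46, T→C 4·11=44. Service 308; fixed 63; total 371.
{B, C, E}: service 308 + fixed 71 = 379
{A, B, C, D, E}: P→A 3·8=24, Q→C 5·22=110, R→A 12·7=84, S→E 2·23=46, T→C 4·11=44. Service 308; fixed 131; total 439.
No other subset beats 350.

Open C and E; minimum total cost 350.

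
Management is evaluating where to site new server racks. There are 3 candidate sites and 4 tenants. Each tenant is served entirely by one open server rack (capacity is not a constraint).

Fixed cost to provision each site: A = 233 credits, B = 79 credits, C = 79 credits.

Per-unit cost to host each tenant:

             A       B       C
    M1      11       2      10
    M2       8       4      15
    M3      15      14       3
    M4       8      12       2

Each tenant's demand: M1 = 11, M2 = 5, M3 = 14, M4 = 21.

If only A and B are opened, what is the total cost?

Each tenant is assigned to its cheapest site among the open ones.
{A, B}: M1→B 2·11=22, M2→B 4·5=20, M3→B 14·14=196, M4→A 8·21=168. Service 406; fixed 312; total 718.

Total cost: 718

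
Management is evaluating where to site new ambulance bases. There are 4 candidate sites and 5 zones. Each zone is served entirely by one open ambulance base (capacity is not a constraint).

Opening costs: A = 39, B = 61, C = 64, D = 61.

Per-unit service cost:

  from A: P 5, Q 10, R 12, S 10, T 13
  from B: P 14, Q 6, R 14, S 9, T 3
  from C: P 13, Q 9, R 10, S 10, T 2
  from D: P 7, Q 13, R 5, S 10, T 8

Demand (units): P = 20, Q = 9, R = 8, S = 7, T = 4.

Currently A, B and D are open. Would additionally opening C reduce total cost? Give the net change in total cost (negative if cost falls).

Current service cost with {A, B, D}: 269.
Adding C: each zone re-picks its cheapest; new service cost 265, saving 4.
Extra fixed cost: 64. Net change = 64 − 4 = 60.
(Totals: 430 → 490.)

No — net change +60 (cost rises by 60).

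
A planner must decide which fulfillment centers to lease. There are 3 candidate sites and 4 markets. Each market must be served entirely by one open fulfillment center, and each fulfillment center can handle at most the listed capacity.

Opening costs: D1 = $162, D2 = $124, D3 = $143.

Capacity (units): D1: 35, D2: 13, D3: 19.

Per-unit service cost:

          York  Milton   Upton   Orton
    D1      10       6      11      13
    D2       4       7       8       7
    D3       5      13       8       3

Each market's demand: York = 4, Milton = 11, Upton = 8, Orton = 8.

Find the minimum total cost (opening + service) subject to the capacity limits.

Open {D1}: York→D1 10·4=40, Milton→D1 6·11=66, Upton→D1 11·8=88, Orton→D1 13·8=104.
Loads: D1 carries 31/35. Service 298; fixed 162; total 460.
Next best feasible plan costs 499.

Minimum total cost: 460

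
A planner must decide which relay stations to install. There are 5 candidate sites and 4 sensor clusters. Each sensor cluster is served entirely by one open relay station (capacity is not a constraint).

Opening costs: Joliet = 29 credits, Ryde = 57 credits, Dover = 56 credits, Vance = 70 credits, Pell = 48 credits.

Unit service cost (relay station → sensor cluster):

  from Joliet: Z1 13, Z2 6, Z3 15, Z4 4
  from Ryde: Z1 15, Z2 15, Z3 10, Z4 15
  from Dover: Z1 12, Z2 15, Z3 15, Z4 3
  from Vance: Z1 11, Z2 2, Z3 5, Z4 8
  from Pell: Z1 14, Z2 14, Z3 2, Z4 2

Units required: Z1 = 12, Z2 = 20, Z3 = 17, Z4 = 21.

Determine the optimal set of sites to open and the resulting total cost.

For any fixed open set, each sensor cluster goes to its cheapest open site; total = fixed + service.
{Vance, Pell}: Z1→Vance 11·12=132, Z2→Vance 2·20=40, Z3→Pell 2·17=34, Z4→Pell 2·21=42. Service 248; fixed 118; total 366.
{Joliet, Vance, Pell}: Z1→Vance 11·12=132, Z2→Vance 2·20=40, Z3→Pell 2·17=34, Z4→Pell 2·21=42. Service 248; fixed 147; total 395.
{Dover, Vance, Pell}: service 248 + fixed 174 = 422
{Joliet, Ryde, Dover, Vance, Pell}: service 248 + fixed 260 = 508
No other subset beats 366.

Open Vance and Pell; minimum total cost 366.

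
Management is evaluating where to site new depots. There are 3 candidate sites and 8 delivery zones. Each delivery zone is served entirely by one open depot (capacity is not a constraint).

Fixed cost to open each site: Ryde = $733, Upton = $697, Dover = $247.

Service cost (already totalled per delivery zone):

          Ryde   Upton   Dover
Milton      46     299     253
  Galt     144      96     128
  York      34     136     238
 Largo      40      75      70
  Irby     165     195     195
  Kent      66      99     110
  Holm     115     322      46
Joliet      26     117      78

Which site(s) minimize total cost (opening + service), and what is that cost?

Open Dover only; minimum total cost 1365.

For any fixed open set, each delivery zone goes to its cheapest open site; total = fixed + service.
{Dover}: Milton→Dover 253, Galt→Dover 128, York→Dover 238, Largo→Dover 70, Irby→Dover 195, Kent→Dover 110, Holm→Dover 46, Joliet→Dover 78. Service 1118; fixed 247; total 1365.
{Ryde}: service 636 + fixed 733 = 1369
{Ryde, Dover}: Milton→Ryde 46, Galt→Dover 128, York→Ryde 34, Largo→Ryde 40, Irby→Ryde 165, Kent→Ryde 66, Holm→Dover 46, Joliet→Ryde 26. Service 551; fixed 980; total 1531.
{Ryde, Upton, Dover}: service 519 + fixed 1677 = 2196
No other subset beats 1365.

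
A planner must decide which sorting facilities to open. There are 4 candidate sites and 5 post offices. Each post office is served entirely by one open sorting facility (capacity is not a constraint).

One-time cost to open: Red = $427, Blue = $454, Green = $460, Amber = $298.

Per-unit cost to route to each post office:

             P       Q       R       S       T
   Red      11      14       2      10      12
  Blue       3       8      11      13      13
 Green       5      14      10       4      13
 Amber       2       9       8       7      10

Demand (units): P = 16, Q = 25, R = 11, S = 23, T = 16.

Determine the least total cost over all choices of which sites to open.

For any fixed open set, each post office goes to its cheapest open site; total = fixed + service.
{Amber}: P→Amber 2·16=32, Q→Amber 9·25=225, R→Amber 8·11=88, S→Amber 7·23=161, T→Amber 10·16=160. Service 666; fixed 298; total 964.
{Green}: P→Green 5·16=80, Q→Green 14·25=350, R→Green 10·11=110, S→Green 4·23=92, T→Green 13·16=208. Service 840; fixed 460; total 1300.
{Red, Amber}: P→Amber 2·16=32, Q→Amber 9·25=225, R→Red 2·11=22, S→Amber 7·23=161, T→Amber 10·16=160. Service 600; fixed 725; total 1325.
{Red, Blue, Green, Amber}: service 506 + fixed 1639 = 2145
No other subset beats 964.

Minimum total cost: 964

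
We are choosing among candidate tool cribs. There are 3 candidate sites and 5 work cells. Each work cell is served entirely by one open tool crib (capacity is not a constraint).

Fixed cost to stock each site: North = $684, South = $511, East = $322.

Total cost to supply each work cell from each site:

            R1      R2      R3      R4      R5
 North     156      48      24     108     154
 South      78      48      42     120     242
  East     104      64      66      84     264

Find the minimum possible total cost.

For any fixed open set, each work cell goes to its cheapest open site; total = fixed + service.
{East}: R1→East 104, R2→East 64, R3→East 66, R4→East 84, R5→East 264. Service 582; fixed 322; total 904.
{South}: R1→South 78, R2→South 48, R3→South 42, R4→South 120, R5→South 242. Service 530; fixed 511; total 1041.
{North}: service 490 + fixed 684 = 1174
{North, South, East}: R1→South 78, R2→North 48, R3→North 24, R4→East 84, R5→North 154. Service 388; fixed 1517; total 1905.
No other subset beats 904.

Minimum total cost: 904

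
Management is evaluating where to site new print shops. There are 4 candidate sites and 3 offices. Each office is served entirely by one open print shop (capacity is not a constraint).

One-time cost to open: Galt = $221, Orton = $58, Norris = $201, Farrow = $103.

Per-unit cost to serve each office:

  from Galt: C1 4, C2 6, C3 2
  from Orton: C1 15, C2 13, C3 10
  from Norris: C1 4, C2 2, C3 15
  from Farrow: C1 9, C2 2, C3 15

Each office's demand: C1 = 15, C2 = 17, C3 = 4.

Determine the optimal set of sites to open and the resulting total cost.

For any fixed open set, each office goes to its cheapest open site; total = fixed + service.
{Farrow}: C1→Farrow 9·15=135, C2→Farrow 2·17=34, C3→Farrow 15·4=60. Service 229; fixed 103; total 332.
{Norris}: C1→Norris 4·15=60, C2→Norris 2·17=34, C3→Norris 15·4=60. Service 154; fixed 201; total 355.
{Orton, Farrow}: C1→Farrow 9·15=135, C2→Farrow 2·17=34, C3→Orton 10·4=40. Service 209; fixed 161; total 370.
{Galt, Orton, Norris, Farrow}: service 102 + fixed 583 = 685
(All 15 nonempty subsets were checked; Farrow only is lowest.)

Open Farrow only; minimum total cost 332.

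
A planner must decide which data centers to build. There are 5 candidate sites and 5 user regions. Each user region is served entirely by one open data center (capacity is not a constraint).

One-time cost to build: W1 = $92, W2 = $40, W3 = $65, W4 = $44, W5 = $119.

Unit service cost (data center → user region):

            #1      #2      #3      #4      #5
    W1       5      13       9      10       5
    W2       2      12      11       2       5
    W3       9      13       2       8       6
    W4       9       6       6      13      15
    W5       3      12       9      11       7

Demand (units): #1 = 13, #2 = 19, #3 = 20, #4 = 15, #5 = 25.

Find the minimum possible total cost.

For any fixed open set, each user region goes to its cheapest open site; total = fixed + service.
{W2, W3, W4}: #1→W2 2·13=26, #2→W4 6·19=114, #3→W3 2·20=40, #4→W2 2·15=30, #5→W2 5·25=125. Service 335; fixed 149; total 484.
{W2, W4}: #1→W2 2·13=26, #2→W4 6·19=114, #3→W4 6·20=120, #4→W2 2·15=30, #5→W2 5·25=125. Service 415; fixed 84; total 499.
{W2, W3}: service 449 + fixed 105 = 554
{W1, W2, W3, W4, W5}: service 335 + fixed 360 = 695
No other subset beats 484.

Minimum total cost: 484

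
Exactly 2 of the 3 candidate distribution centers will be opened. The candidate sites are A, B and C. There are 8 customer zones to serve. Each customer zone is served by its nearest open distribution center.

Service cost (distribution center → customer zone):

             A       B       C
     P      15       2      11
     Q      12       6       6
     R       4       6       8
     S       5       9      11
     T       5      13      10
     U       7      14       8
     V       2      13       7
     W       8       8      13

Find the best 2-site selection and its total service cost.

Choose A and B; total service cost 39.

With exactly 2 open, each customer zone uses its cheapest among the chosen.
{A, B}: P→B 2, Q→B 6, R→A 4, S→A 5, T→A 5, U→A 7, V→A 2, W→A 8. Service cost 39.
{A, C}: service cost 48
{B, C}: service cost 56
Among all 3 size-2 choices, {A, B} is lowest.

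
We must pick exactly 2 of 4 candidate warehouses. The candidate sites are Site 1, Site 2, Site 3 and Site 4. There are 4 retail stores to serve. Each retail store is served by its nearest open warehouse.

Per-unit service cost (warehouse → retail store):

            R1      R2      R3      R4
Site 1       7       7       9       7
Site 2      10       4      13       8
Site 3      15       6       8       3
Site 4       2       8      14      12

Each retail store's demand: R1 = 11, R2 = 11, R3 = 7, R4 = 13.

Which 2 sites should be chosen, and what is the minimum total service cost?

Choose Site 3 and Site 4; total service cost 183.

With exactly 2 open, each retail store uses its cheapest among the chosen.
{Site 3, Site 4}: R1→Site 4 2·11=22, R2→Site 3 6·11=66, R3→Site 3 8·7=56, R4→Site 3 3·13=39. Service cost 183.
{Site 1, Site 3}: service cost 238
{Site 2, Site 3}: service cost 249
Among all 6 size-2 choices, {Site 3, Site 4} is lowest.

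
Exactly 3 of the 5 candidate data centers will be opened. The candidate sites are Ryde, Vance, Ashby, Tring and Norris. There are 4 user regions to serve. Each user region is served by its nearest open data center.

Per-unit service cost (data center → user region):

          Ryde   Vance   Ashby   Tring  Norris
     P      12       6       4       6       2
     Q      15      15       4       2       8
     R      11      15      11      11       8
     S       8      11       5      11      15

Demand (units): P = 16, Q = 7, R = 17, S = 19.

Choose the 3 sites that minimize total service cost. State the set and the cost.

With exactly 3 open, each user region uses its cheapest among the chosen.
{Ashby, Tring, Norris}: P→Norris 2·16=32, Q→Tring 2·7=14, R→Norris 8·17=136, S→Ashby 5·19=95. Service cost 277.
{Ryde, Ashby, Norris}: service cost 291
{Vance, Ashby, Norris}: service cost 291
Among all 10 size-3 choices, {Ashby, Tring, Norris} is lowest.

Choose Ashby, Tring and Norris; total service cost 277.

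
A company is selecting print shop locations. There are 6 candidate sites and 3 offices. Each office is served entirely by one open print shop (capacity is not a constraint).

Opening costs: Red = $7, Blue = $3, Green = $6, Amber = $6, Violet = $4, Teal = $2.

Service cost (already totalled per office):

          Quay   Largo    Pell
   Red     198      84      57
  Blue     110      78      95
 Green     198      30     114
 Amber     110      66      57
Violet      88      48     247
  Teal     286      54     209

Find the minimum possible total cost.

Minimum total cost: 191

For any fixed open set, each office goes to its cheapest open site; total = fixed + service.
{Green, Amber, Violet}: Quay→Violet 88, Largo→Green 30, Pell→Amber 57. Service 175; fixed 16; total 191.
{Red, Green, Violet}: Quay→Violet 88, Largo→Green 30, Pell→Red 57. Service 175; fixed 17; total 192.
{Green, Amber, Violet, Teal}: Quay→Violet 88, Largo→Green 30, Pell→Amber 57. Service 175; fixed 18; total 193.
{Red, Blue, Green, Amber, Violet, Teal}: Quay→Violet 88, Largo→Green 30, Pell→Red 57. Service 175; fixed 28; total 203.
No other subset beats 191.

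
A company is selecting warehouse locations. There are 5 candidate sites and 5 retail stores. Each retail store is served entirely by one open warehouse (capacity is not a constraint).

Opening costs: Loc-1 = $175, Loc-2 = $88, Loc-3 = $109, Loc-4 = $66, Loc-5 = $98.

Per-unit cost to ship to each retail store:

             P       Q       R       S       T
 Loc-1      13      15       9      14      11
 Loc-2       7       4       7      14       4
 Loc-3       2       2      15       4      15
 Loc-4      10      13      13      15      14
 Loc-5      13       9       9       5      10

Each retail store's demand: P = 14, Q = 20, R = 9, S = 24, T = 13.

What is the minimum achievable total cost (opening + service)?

For any fixed open set, each retail store goes to its cheapest open site; total = fixed + service.
{Loc-2, Loc-3}: P→Loc-3 2·14=28, Q→Loc-3 2·20=40, R→Loc-2 7·9=63, S→Loc-3 4·24=96, T→Loc-2 4·13=52. Service 279; fixed 197; total 476.
{Loc-2, Loc-3, Loc-4}: P→Loc-3 2·14=28, Q→Loc-3 2·20=40, R→Loc-2 7·9=63, S→Loc-3 4·24=96, T→Loc-2 4·13=52. Service 279; fixed 263; total 542.
{Loc-2, Loc-3, Loc-5}: P→Loc-3 2·14=28, Q→Loc-3 2·20=40, R→Loc-2 7·9=63, S→Loc-3 4·24=96, T→Loc-2 4·13=52. Service 279; fixed 295; total 574.
{Loc-1, Loc-2, Loc-3, Loc-4, Loc-5}: P→Loc-3 2·14=28, Q→Loc-3 2·20=40, R→Loc-2 7·9=63, S→Loc-3 4·24=96, T→Loc-2 4·13=52. Service 279; fixed 536; total 815.
No other subset beats 476.

Minimum total cost: 476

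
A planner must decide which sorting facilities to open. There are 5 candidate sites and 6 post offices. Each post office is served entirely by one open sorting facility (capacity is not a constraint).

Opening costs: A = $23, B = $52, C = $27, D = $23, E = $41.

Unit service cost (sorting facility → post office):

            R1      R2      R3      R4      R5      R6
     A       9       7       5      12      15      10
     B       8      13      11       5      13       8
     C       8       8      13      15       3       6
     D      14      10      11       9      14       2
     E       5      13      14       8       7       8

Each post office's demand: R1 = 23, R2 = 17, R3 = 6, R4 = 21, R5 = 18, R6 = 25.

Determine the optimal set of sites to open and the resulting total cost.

For any fixed open set, each post office goes to its cheapest open site; total = fixed + service.
{A, B, C, D, E}: R1→E 5·23=115, R2→A 7·17=119, R3→A 5·6=30, R4→B 5·21=105, R5→C 3·18=54, R6→D 2·25=50. Service 473; fixed 166; total 639.
{A, C, D, E}: R1→E 5·23=115, R2→A 7·17=119, R3→A 5·6=30, R4→E 8·21=168, R5→C 3·18=54, R6→D 2·25=50. Service 536; fixed 114; total 650.
{A, B, C, D}: service 542 + fixed 125 = 667
{A}: service 1128 + fixed 23 = 1151
No other subset beats 639.

Open A, B, C, D and E; minimum total cost 639.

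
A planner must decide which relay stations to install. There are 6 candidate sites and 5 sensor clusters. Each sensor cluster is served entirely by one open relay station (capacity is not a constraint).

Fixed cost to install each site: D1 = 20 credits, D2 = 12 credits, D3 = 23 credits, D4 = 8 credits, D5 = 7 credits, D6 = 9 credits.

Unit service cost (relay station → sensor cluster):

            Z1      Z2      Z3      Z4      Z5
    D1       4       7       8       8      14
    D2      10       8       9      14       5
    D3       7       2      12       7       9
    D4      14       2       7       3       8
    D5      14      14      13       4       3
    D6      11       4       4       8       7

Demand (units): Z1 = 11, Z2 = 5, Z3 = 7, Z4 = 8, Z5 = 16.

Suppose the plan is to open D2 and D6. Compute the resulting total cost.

Total cost: 323

Each sensor cluster is assigned to its cheapest site among the open ones.
{D2, D6}: Z1→D2 10·11=110, Z2→D6 4·5=20, Z3→D6 4·7=28, Z4→D6 8·8=64, Z5→D2 5·16=80. Service 302; fixed 21; total 323.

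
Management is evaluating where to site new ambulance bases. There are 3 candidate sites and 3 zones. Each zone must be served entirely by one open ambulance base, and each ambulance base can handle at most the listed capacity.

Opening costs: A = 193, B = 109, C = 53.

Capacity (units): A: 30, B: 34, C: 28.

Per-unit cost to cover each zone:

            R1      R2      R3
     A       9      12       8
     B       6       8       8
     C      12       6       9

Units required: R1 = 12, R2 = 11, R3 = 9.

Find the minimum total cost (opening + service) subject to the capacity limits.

Minimum total cost: 341

Open {B}: R1→B 6·12=72, R2→B 8·11=88, R3→B 8·9=72.
Loads: B carries 32/34. Service 232; fixed 109; total 341.
Next best feasible plan costs 372.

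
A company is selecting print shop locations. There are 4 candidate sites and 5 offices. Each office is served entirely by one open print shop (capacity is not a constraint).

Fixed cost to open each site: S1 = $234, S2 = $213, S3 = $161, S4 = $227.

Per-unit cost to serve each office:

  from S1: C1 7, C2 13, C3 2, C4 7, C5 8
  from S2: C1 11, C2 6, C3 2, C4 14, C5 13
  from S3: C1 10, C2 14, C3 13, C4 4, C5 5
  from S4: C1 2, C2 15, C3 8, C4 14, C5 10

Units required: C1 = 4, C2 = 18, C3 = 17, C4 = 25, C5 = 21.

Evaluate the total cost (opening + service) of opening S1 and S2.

Total cost: 960

Each office is assigned to its cheapest site among the open ones.
{S1, S2}: C1→S1 7·4=28, C2→S2 6·18=108, C3→S1 2·17=34, C4→S1 7·25=175, C5→S1 8·21=168. Service 513; fixed 447; total 960.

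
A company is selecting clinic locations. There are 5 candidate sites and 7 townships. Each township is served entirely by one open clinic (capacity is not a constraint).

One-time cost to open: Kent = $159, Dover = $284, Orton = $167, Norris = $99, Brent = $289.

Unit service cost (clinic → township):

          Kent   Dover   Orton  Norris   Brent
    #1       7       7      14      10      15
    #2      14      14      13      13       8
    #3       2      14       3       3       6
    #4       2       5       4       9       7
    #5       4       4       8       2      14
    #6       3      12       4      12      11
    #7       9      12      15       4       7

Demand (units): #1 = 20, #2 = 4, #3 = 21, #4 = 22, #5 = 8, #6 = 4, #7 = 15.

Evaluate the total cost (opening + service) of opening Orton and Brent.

Each township is assigned to its cheapest site among the open ones.
{Orton, Brent}: #1→Orton 14·20=280, #2→Brent 8·4=32, #3→Orton 3·21=63, #4→Orton 4·22=88, #5→Orton 8·8=64, #6→Orton 4·4=16, #7→Brent 7·15=105. Service 648; fixed 456; total 1104.

Total cost: 1104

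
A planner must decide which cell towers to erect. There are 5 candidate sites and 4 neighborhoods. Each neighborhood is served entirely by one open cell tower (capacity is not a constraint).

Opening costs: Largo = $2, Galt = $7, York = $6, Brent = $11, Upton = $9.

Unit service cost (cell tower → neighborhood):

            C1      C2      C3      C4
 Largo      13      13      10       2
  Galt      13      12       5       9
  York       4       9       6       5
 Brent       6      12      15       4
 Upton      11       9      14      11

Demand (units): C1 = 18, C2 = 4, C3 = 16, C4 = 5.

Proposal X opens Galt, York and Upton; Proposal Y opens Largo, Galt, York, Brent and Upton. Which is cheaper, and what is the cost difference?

Proposal X: {Galt, York, Upton}: C1→York 4·18=72, C2→York 9·4=36, C3→Galt 5·16=80, C4→York 5·5=25. Service 213; fixed 22; total 235.
Proposal Y: {Largo, Galt, York, Brent, Upton}: C1→York 4·18=72, C2→York 9·4=36, C3→Galt 5·16=80, C4→Largo 2·5=10. Service 198; fixed 35; total 233.
Difference: |235 − 233| = 2.

Proposal Y is cheaper by 2.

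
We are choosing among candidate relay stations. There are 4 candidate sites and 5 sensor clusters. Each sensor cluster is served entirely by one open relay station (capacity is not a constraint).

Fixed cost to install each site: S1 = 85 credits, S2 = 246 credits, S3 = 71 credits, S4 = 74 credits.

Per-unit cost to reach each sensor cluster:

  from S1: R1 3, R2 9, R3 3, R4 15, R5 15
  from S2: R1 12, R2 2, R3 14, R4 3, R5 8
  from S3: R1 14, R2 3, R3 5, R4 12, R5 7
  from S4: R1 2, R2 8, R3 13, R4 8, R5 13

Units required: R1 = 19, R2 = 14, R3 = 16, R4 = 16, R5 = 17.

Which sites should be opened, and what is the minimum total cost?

Open S3 and S4; minimum total cost 552.

For any fixed open set, each sensor cluster goes to its cheapest open site; total = fixed + service.
{S3, S4}: R1→S4 2·19=38, R2→S3 3·14=42, R3→S3 5·16=80, R4→S4 8·16=128, R5→S3 7·17=119. Service 407; fixed 145; total 552.
{S1, S3, S4}: service 375 + fixed 230 = 605
{S1, S3}: service 458 + fixed 156 = 614
{S1, S2, S3, S4}: service 281 + fixed 476 = 757
No other subset beats 552.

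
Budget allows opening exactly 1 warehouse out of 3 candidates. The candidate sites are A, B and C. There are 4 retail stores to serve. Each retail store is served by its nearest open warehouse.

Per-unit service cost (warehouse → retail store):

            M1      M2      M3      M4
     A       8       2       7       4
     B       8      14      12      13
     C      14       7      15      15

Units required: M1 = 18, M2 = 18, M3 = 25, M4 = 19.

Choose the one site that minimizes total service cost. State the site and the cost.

Choose A only; total service cost 431.

With exactly 1 open, each retail store uses its cheapest among the chosen.
{A}: M1→A 8·18=144, M2→A 2·18=36, M3→A 7·25=175, M4→A 4·19=76. Service cost 431.
{B}: service cost 943
{C}: service cost 1038
Among all 3 size-1 choices, {A} is lowest.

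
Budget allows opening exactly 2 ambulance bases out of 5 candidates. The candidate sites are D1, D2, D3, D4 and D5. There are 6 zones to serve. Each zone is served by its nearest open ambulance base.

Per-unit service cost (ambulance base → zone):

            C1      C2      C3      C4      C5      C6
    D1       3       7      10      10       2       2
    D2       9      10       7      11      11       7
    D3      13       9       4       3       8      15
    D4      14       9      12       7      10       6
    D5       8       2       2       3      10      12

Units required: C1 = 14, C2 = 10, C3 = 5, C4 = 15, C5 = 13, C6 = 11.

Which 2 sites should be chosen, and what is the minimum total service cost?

Choose D1 and D5; total service cost 165.

With exactly 2 open, each zone uses its cheapest among the chosen.
{D1, D5}: C1→D1 3·14=42, C2→D5 2·10=20, C3→D5 2·5=10, C4→D5 3·15=45, C5→D1 2·13=26, C6→D1 2·11=22. Service cost 165.
{D1, D3}: service cost 225
{D1, D4}: service cost 315
Among all 10 size-2 choices, {D1, D5} is lowest.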